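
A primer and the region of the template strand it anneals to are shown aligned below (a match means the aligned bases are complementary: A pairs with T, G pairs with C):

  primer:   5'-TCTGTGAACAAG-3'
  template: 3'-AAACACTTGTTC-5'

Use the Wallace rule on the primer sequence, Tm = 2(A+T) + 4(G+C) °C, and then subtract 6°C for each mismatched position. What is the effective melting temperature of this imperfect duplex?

Primer base counts: A=4, T=3, G=3, C=2 → A+T=7, G+C=5
Perfect-match Tm = 2(7) + 4(5) = 14 + 20 = 34°C
Mismatches (positions where the bases are not complementary): 1 (at position 2)
Effective Tm = 34 − 1×6 = 34 − 6 = 28°C

28°C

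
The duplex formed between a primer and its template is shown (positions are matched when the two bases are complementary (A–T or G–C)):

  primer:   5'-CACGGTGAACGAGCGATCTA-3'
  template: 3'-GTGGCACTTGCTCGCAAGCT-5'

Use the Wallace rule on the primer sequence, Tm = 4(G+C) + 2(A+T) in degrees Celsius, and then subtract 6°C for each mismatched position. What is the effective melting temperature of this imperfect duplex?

44°C

Primer base counts: A=6, T=3, G=6, C=5 → A+T=9, G+C=11
Perfect-match Tm = 2(9) + 4(11) = 18 + 44 = 62°C
Mismatches (positions where the bases are not complementary): 3 (at positions 4, 16, 19)
Effective Tm = 62 − 3×6 = 62 − 18 = 44°C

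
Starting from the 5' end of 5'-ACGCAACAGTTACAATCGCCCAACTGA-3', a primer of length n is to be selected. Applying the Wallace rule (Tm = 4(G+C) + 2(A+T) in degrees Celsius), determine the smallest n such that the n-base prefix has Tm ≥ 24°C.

n = 8

First 7 bases: ACGCAAC → Tm = 22°C (< 24°C)
First 8 bases: ACGCAACA → Tm = 24°C (≥ 24°C)
Each additional base adds 2°C (A/T) or 4°C (G/C), so Tm is non-decreasing in n; n = 8 is the first length to reach 24°C.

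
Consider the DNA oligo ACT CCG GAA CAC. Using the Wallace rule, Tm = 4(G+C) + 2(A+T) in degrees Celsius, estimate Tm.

Scanning the sequence gives T=1, A=4, G=2, C=5.
A+T = 5, G+C = 7
Tm = 2×5 + 4×7 = 38°C

38°C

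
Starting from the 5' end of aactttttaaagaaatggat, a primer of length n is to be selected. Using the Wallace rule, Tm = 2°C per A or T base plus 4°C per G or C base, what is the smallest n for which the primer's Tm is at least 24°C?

n = 11

First 10 bases: AACTTTTTAA → Tm = 22°C (< 24°C)
First 11 bases: AACTTTTTAAA → Tm = 24°C (≥ 24°C)
Since every base adds ≥2°C, Tm only increases with n, so the threshold is first crossed at n = 11.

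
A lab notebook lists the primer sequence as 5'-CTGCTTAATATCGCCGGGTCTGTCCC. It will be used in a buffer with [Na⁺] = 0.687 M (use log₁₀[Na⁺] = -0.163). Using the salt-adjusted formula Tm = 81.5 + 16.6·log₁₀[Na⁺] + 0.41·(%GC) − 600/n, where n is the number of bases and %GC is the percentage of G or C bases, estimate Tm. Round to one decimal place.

Length n = 26. Counting bases: C=9, T=8, A=3, G=6
G+C = 15, so %GC = 15/26 × 100 = 57.692%
Salt term: 16.6 × (-0.163) = -2.706
GC term: 0.41 × 57.692 = 23.654; length term: −600/26 = −23.077
Tm = 81.5 + (-2.706) + 23.654 − 23.077 = 79.371 → 79.4°C

79.4°C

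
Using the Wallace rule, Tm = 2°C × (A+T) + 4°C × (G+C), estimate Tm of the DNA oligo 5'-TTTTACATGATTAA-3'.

Base counts: A=5, T=7, C=1, G=1
So N_AT = 12 and N_GC = 2.
Tm = 4·2 + 2·12 = 8 + 24 = 32°C

32°C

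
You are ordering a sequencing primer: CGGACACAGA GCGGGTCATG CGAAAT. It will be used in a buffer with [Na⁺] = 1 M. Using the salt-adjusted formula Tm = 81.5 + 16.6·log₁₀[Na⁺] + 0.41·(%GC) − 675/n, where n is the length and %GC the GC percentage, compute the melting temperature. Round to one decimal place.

79.2°C

Length n = 26. Scanning the sequence gives T=3, C=6, G=9, A=8.
G+C = 15, so %GC = 15/26 × 100 = 57.692%
Salt term: 16.6 × (0) = 0
GC term: 0.41 × 57.692 = 23.654; length term: −675/26 = −25.962
Tm = 81.5 + (0) + 23.654 − 25.962 = 79.192 → 79.2°C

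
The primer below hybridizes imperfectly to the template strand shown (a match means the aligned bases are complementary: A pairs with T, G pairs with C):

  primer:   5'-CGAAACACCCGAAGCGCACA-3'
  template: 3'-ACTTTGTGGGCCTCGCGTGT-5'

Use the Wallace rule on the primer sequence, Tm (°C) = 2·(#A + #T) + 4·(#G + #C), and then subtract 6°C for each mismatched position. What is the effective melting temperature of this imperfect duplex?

52°C

Primer base counts: A=8, T=0, G=4, C=8 → A+T=8, G+C=12
Perfect-match Tm = 2(8) + 4(12) = 16 + 48 = 64°C
Mismatches (positions where the bases are not complementary): 2 (at positions 1, 12)
Effective Tm = 64 − 2×6 = 64 − 12 = 52°C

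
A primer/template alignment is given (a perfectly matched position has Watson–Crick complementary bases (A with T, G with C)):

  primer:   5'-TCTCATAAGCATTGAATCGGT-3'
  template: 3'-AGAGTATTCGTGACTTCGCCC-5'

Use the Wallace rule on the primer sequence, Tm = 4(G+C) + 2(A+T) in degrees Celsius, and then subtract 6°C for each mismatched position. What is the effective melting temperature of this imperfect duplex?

40°C

Primer base counts: A=6, T=7, G=4, C=4 → A+T=13, G+C=8
Perfect-match Tm = 2(13) + 4(8) = 26 + 32 = 58°C
Mismatches (positions where the bases are not complementary): 3 (at positions 12, 17, 21)
Effective Tm = 58 − 3×6 = 58 − 18 = 40°C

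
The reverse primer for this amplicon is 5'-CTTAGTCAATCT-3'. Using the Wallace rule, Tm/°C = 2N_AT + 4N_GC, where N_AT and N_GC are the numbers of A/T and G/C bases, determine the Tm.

32°C

Scanning the sequence gives A=3, C=3, G=1, T=5.
AT pairs contribute 8, GC pairs contribute 4.
Tm = 4·4 + 2·8 = 16 + 16 = 32°C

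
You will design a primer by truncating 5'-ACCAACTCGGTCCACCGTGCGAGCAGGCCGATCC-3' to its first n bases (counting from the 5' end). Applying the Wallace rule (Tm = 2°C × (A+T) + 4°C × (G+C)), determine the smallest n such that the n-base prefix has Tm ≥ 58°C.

First 17 bases: ACCAACTCGGTCCACCG → Tm = 56°C (< 58°C)
First 18 bases: ACCAACTCGGTCCACCGT → Tm = 58°C (≥ 58°C)
Since every base adds ≥2°C, Tm only increases with n, so the threshold is first crossed at n = 18.

n = 18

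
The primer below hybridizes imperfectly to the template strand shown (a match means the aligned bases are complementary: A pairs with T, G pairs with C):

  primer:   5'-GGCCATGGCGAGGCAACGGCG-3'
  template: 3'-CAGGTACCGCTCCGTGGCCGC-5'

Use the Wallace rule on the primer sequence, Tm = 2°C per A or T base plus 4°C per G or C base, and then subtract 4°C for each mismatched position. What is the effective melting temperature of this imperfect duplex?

66°C

Primer base counts: A=4, T=1, G=10, C=6 → A+T=5, G+C=16
Perfect-match Tm = 2(5) + 4(16) = 10 + 64 = 74°C
Mismatches (positions where the bases are not complementary): 2 (at positions 2, 16)
Effective Tm = 74 − 2×4 = 74 − 8 = 66°C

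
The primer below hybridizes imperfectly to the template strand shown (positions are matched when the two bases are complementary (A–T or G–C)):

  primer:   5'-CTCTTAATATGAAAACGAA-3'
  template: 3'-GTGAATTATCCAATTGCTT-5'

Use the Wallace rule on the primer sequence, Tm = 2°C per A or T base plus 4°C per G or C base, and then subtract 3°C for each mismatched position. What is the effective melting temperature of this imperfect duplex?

Primer base counts: A=9, T=5, G=2, C=3 → A+T=14, G+C=5
Perfect-match Tm = 2(14) + 4(5) = 28 + 20 = 48°C
Mismatches (positions where the bases are not complementary): 4 (at positions 2, 10, 12, 13)
Effective Tm = 48 − 4×3 = 48 − 12 = 36°C

36°C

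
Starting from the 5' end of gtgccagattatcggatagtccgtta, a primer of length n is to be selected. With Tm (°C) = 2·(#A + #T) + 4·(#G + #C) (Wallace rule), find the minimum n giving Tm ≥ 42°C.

First 13 bases: GTGCCAGATTATC → Tm = 38°C (< 42°C)
First 14 bases: GTGCCAGATTATCG → Tm = 42°C (≥ 42°C)
Each additional base adds 2°C (A/T) or 4°C (G/C), so Tm is non-decreasing in n; n = 14 is the first length to reach 42°C.

n = 14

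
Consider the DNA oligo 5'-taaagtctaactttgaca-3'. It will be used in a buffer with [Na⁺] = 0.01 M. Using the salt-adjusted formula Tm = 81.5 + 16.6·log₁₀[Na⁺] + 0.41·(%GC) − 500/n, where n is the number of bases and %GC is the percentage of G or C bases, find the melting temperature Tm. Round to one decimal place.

Length n = 18. T=6, A=7, G=2, C=3
G+C = 5, so %GC = 5/18 × 100 = 27.778%
Salt term: 16.6 × (-2) = -33.2
GC term: 0.41 × 27.778 = 11.389; length term: −500/18 = −27.778
Tm = 81.5 + (-33.2) + 11.389 − 27.778 = 31.911 → 31.9°C

31.9°C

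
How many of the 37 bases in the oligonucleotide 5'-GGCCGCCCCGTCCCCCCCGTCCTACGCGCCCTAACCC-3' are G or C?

30

Base counts: A=3, T=4, G=7, C=23
Total G or C: 7 + 23 = 30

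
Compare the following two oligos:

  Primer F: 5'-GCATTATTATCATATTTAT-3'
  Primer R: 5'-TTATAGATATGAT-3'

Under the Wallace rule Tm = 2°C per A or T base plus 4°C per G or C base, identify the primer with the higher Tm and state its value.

Primer F, 44°C

Primer F: A+T=16, G+C=3 → Tm = 2(16)+4(3) = 44°C
Primer R: A+T=11, G+C=2 → Tm = 2(11)+4(2) = 30°C
44°C vs 30°C → primer F is higher.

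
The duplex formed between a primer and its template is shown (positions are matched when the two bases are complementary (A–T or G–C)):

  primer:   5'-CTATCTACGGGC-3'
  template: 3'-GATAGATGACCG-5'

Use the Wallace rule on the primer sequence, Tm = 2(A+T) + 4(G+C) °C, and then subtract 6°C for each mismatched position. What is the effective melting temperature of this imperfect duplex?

Primer base counts: A=2, T=3, G=3, C=4 → A+T=5, G+C=7
Perfect-match Tm = 2(5) + 4(7) = 10 + 28 = 38°C
Mismatches (positions where the bases are not complementary): 1 (at position 9)
Effective Tm = 38 − 1×6 = 38 − 6 = 32°C

32°C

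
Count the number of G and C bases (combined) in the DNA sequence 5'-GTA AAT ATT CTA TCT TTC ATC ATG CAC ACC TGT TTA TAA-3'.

Scanning the sequence gives G=3, T=16, A=12, C=8.
Total G or C: 3 + 8 = 11

11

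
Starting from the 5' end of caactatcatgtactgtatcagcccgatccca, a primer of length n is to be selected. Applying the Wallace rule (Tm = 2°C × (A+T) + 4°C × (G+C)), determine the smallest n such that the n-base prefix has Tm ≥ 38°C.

First 13 bases: CAACTATCATGTA → Tm = 34°C (< 38°C)
First 14 bases: CAACTATCATGTAC → Tm = 38°C (≥ 38°C)
Each additional base adds 2°C (A/T) or 4°C (G/C), so Tm is non-decreasing in n; n = 14 is the first length to reach 38°C.

n = 14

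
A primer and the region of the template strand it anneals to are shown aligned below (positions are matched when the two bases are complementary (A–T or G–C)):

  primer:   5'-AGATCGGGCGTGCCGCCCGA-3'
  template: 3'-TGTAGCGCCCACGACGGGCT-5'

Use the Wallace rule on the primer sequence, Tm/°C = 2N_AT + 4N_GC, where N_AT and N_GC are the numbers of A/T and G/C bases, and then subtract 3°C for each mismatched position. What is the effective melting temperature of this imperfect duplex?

58°C

Primer base counts: A=3, T=2, G=8, C=7 → A+T=5, G+C=15
Perfect-match Tm = 2(5) + 4(15) = 10 + 60 = 70°C
Mismatches (positions where the bases are not complementary): 4 (at positions 2, 7, 9, 14)
Effective Tm = 70 − 4×3 = 70 − 12 = 58°C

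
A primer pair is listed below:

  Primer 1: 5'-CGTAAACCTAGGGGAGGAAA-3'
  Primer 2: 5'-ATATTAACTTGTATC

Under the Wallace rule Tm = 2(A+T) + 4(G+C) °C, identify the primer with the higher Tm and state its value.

Primer 1, 60°C

Primer 1: A+T=10, G+C=10 → Tm = 2(10)+4(10) = 60°C
Primer 2: A+T=12, G+C=3 → Tm = 2(12)+4(3) = 36°C
60°C vs 36°C → primer 1 is higher.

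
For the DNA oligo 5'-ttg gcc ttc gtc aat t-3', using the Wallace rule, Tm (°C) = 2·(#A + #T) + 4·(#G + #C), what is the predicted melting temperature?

46°C

Scanning the sequence gives T=7, A=2, C=4, G=3.
A+T = 9, G+C = 7
Tm = 2×9 + 4×7 = 46°C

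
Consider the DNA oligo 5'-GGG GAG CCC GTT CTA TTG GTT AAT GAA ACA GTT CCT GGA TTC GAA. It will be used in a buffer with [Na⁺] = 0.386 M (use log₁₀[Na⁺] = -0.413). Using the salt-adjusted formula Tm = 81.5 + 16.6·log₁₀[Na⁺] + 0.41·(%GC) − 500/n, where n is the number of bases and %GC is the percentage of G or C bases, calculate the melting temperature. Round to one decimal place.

Length n = 45. G=13, C=8, A=11, T=13
G+C = 21, so %GC = 21/45 × 100 = 46.667%
Salt term: 16.6 × (-0.413) = -6.856
GC term: 0.41 × 46.667 = 19.133; length term: −500/45 = −11.111
Tm = 81.5 + (-6.856) + 19.133 − 11.111 = 82.666 → 82.7°C

82.7°C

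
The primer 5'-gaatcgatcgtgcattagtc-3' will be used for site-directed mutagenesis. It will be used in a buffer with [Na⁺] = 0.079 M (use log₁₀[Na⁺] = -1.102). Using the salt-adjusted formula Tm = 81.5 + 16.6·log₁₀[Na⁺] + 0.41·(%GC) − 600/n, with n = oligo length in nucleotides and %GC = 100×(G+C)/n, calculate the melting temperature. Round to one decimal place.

Length n = 20. Counting bases: C=4, G=5, T=6, A=5
G+C = 9, so %GC = 9/20 × 100 = 45%
Salt term: 16.6 × (-1.102) = -18.293
GC term: 0.41 × 45 = 18.45; length term: −600/20 = −30
Tm = 81.5 + (-18.293) + 18.45 − 30 = 51.657 → 51.7°C

51.7°C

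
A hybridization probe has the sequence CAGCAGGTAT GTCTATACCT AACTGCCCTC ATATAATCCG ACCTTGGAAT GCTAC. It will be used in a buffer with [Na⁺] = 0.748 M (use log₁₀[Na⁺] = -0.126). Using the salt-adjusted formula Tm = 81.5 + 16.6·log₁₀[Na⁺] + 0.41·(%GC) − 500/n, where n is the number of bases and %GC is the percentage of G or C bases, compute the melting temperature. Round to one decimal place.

89.0°C

Length n = 55. Scanning the sequence gives T=15, C=16, A=15, G=9.
G+C = 25, so %GC = 25/55 × 100 = 45.455%
Salt term: 16.6 × (-0.126) = -2.092
GC term: 0.41 × 45.455 = 18.637; length term: −500/55 = −9.091
Tm = 81.5 + (-2.092) + 18.637 − 9.091 = 88.954 → 89.0°C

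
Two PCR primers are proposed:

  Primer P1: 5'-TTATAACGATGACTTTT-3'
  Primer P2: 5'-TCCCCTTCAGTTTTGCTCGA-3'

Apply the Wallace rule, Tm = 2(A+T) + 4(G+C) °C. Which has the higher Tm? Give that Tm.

Primer P2, 60°C

Primer P1: A+T=13, G+C=4 → Tm = 2(13)+4(4) = 42°C
Primer P2: A+T=10, G+C=10 → Tm = 2(10)+4(10) = 60°C
42°C vs 60°C → primer P2 is higher.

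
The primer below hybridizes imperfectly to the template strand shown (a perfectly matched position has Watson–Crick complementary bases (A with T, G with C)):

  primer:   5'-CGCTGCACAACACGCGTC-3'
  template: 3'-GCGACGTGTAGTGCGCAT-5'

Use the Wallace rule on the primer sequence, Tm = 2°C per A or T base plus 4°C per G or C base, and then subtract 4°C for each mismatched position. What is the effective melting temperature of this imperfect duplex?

Primer base counts: A=4, T=2, G=4, C=8 → A+T=6, G+C=12
Perfect-match Tm = 2(6) + 4(12) = 12 + 48 = 60°C
Mismatches (positions where the bases are not complementary): 2 (at positions 10, 18)
Effective Tm = 60 − 2×4 = 60 − 8 = 52°C

52°C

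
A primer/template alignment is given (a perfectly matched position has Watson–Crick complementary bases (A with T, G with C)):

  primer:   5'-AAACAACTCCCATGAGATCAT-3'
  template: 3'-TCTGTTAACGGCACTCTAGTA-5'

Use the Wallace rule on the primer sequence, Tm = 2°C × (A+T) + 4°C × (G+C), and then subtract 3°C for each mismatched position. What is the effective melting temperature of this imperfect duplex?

Primer base counts: A=9, T=4, G=2, C=6 → A+T=13, G+C=8
Perfect-match Tm = 2(13) + 4(8) = 26 + 32 = 58°C
Mismatches (positions where the bases are not complementary): 4 (at positions 2, 7, 9, 12)
Effective Tm = 58 − 4×3 = 58 − 12 = 46°C

46°C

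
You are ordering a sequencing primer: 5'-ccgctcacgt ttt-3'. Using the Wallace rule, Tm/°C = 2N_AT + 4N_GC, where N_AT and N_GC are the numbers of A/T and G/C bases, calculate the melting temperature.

Scanning the sequence gives G=2, C=5, T=5, A=1.
So N_AT = 6 and N_GC = 7.
Tm = 2(6) + 4(7) = 12 + 28 = 40°C

40°C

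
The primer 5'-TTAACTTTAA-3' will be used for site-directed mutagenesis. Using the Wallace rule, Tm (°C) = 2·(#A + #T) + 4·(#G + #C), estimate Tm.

Scanning the sequence gives T=5, A=4, G=0, C=1.
A+T = 9, G+C = 1
Tm = 4·1 + 2·9 = 4 + 18 = 22°C

22°C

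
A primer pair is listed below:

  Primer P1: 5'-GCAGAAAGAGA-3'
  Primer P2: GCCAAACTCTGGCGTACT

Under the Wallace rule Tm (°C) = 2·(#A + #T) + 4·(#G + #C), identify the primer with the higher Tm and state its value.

Primer P1: A+T=6, G+C=5 → Tm = 2(6)+4(5) = 32°C
Primer P2: A+T=8, G+C=10 → Tm = 2(8)+4(10) = 56°C
32°C vs 56°C → primer P2 is higher.

Primer P2, 56°C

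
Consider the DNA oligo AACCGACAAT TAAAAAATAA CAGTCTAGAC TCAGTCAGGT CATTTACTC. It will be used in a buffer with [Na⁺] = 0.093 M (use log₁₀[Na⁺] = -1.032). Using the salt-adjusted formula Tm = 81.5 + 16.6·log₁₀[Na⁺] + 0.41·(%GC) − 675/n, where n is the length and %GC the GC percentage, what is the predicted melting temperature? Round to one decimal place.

Length n = 49. Counting bases: T=12, C=11, A=20, G=6
G+C = 17, so %GC = 17/49 × 100 = 34.694%
Salt term: 16.6 × (-1.032) = -17.131
GC term: 0.41 × 34.694 = 14.225; length term: −675/49 = −13.776
Tm = 81.5 + (-17.131) + 14.225 − 13.776 = 64.818 → 64.8°C

64.8°C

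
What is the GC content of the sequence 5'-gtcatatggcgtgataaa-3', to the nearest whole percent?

39%

Counting bases: T=5, C=2, A=6, G=5
G+C = 5 + 2 = 7 out of 18 bases
%GC = 7/18 × 100 = 38.89% ≈ 39%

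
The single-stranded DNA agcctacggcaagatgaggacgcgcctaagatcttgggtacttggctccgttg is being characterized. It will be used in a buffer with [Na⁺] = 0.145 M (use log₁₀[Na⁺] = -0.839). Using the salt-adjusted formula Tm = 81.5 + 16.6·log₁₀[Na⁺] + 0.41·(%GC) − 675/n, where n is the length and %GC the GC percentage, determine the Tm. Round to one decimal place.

78.0°C

Length n = 53. Scanning the sequence gives A=11, C=13, G=17, T=12.
G+C = 30, so %GC = 30/53 × 100 = 56.604%
Salt term: 16.6 × (-0.839) = -13.927
GC term: 0.41 × 56.604 = 23.208; length term: −675/53 = −12.736
Tm = 81.5 + (-13.927) + 23.208 − 12.736 = 78.045 → 78.0°C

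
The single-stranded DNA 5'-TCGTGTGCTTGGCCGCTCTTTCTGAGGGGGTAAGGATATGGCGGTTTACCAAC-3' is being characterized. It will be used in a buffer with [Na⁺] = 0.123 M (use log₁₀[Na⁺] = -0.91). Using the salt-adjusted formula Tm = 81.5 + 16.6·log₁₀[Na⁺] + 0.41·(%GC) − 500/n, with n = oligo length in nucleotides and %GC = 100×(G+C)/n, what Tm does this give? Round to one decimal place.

79.4°C

Length n = 53. Scanning the sequence gives A=8, C=11, T=16, G=18.
G+C = 29, so %GC = 29/53 × 100 = 54.717%
Salt term: 16.6 × (-0.91) = -15.106
GC term: 0.41 × 54.717 = 22.434; length term: −500/53 = −9.434
Tm = 81.5 + (-15.106) + 22.434 − 9.434 = 79.394 → 79.4°C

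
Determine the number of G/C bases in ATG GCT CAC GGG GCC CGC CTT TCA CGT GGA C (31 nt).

Scanning the sequence gives G=10, A=4, T=6, C=11.
Total G or C: 10 + 11 = 21

21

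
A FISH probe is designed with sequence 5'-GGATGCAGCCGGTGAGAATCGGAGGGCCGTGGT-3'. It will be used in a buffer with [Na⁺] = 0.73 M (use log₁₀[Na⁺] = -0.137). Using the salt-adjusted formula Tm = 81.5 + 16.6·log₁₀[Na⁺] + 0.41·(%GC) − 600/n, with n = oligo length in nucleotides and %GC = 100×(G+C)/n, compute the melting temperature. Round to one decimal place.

Length n = 33. Counting bases: G=16, T=5, A=6, C=6
G+C = 22, so %GC = 22/33 × 100 = 66.667%
Salt term: 16.6 × (-0.137) = -2.274
GC term: 0.41 × 66.667 = 27.333; length term: −600/33 = −18.182
Tm = 81.5 + (-2.274) + 27.333 − 18.182 = 88.377 → 88.4°C

88.4°C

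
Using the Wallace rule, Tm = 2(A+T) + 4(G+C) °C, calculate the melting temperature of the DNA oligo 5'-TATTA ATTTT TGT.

Counting bases: A=3, G=1, T=9, C=0
AT pairs contribute 12, GC pairs contribute 1.
Tm = 4·1 + 2·12 = 4 + 24 = 28°C

28°C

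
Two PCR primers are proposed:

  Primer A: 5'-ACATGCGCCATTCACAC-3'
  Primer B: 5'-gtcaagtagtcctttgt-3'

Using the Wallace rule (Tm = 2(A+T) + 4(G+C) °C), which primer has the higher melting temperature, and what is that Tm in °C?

Primer A: A+T=8, G+C=9 → Tm = 2(8)+4(9) = 52°C
Primer B: A+T=10, G+C=7 → Tm = 2(10)+4(7) = 48°C
52°C vs 48°C → primer A is higher.

Primer A, 52°C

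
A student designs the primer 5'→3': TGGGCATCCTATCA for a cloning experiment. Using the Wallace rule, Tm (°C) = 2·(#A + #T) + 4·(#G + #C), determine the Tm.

Base counts: C=4, G=3, T=4, A=3
So N_AT = 7 and N_GC = 7.
Tm = 4·7 + 2·7 = 28 + 14 = 42°C

42°C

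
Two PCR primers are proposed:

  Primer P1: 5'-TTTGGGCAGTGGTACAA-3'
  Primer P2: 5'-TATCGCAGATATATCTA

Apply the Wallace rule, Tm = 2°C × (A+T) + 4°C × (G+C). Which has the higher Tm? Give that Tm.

Primer P1: A+T=9, G+C=8 → Tm = 2(9)+4(8) = 50°C
Primer P2: A+T=12, G+C=5 → Tm = 2(12)+4(5) = 44°C
50°C vs 44°C → primer P1 is higher.

Primer P1, 50°C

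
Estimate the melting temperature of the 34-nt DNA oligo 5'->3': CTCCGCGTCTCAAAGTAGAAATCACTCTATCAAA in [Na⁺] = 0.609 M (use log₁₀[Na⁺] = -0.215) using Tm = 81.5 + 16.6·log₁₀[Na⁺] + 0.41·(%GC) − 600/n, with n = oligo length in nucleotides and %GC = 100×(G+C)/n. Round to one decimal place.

77.2°C

Length n = 34. Base counts: T=8, C=10, G=4, A=12
G+C = 14, so %GC = 14/34 × 100 = 41.176%
Salt term: 16.6 × (-0.215) = -3.569
GC term: 0.41 × 41.176 = 16.882; length term: −600/34 = −17.647
Tm = 81.5 + (-3.569) + 16.882 − 17.647 = 77.166 → 77.2°C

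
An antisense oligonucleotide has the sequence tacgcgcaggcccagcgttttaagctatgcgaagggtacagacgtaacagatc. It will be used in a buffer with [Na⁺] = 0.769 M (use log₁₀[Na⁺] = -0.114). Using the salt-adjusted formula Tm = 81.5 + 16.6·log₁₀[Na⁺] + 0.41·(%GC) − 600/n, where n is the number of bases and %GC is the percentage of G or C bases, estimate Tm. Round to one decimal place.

Length n = 53. Counting bases: T=10, A=15, G=15, C=13
G+C = 28, so %GC = 28/53 × 100 = 52.83%
Salt term: 16.6 × (-0.114) = -1.892
GC term: 0.41 × 52.83 = 21.66; length term: −600/53 = −11.321
Tm = 81.5 + (-1.892) + 21.66 − 11.321 = 89.947 → 89.9°C

89.9°C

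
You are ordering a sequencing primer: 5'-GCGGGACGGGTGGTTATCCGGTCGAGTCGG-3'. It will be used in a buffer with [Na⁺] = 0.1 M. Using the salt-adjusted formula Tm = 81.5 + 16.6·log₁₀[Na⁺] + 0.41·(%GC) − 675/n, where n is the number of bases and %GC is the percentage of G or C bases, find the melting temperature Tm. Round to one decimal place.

Length n = 30. Scanning the sequence gives T=6, G=15, A=3, C=6.
G+C = 21, so %GC = 21/30 × 100 = 70%
Salt term: 16.6 × (-1) = -16.6
GC term: 0.41 × 70 = 28.7; length term: −675/30 = −22.5
Tm = 81.5 + (-16.6) + 28.7 − 22.5 = 71.1 → 71.1°C

71.1°C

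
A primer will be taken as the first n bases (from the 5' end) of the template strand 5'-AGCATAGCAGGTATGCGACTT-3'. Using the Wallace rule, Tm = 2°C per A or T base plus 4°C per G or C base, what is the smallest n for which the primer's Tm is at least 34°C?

n = 11

First 10 bases: AGCATAGCAG → Tm = 30°C (< 34°C)
First 11 bases: AGCATAGCAGG → Tm = 34°C (≥ 34°C)
Since every base adds ≥2°C, Tm only increases with n, so the threshold is first crossed at n = 11.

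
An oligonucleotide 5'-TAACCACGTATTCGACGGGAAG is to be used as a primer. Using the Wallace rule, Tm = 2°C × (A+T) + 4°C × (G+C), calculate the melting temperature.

66°C

Base counts: G=6, C=5, A=7, T=4
So N_AT = 11 and N_GC = 11.
Tm = 4·11 + 2·11 = 44 + 22 = 66°C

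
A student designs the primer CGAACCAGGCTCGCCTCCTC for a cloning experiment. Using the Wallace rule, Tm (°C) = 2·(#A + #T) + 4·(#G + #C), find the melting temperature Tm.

Scanning the sequence gives G=4, A=3, T=3, C=10.
So N_AT = 6 and N_GC = 14.
Tm = 2×6 + 4×14 = 68°C

68°C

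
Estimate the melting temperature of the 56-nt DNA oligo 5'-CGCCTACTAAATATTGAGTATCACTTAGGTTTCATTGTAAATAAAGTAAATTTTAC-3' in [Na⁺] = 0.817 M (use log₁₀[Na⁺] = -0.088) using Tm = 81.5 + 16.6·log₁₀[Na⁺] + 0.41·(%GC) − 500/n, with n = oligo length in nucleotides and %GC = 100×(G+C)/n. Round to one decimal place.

82.1°C

Length n = 56. Scanning the sequence gives G=7, A=20, C=8, T=21.
G+C = 15, so %GC = 15/56 × 100 = 26.786%
Salt term: 16.6 × (-0.088) = -1.461
GC term: 0.41 × 26.786 = 10.982; length term: −500/56 = −8.929
Tm = 81.5 + (-1.461) + 10.982 − 8.929 = 82.092 → 82.1°C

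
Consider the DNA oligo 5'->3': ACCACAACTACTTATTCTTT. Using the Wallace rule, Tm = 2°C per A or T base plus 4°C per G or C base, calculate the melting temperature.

A=6, C=6, T=8, G=0
AT pairs contribute 14, GC pairs contribute 6.
Tm = 2×14 + 4×6 = 52°C

52°C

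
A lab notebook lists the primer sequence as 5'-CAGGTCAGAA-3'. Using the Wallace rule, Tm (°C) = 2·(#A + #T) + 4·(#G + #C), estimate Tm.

30°C

T=1, A=4, C=2, G=3
So N_AT = 5 and N_GC = 5.
Tm = 2(5) + 4(5) = 10 + 20 = 30°C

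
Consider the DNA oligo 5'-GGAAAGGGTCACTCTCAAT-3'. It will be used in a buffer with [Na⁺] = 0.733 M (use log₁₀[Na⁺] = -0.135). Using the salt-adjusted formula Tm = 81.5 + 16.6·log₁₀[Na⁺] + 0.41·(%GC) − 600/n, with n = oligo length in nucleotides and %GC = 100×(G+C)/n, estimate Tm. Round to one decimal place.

67.1°C

Length n = 19. Base counts: T=4, C=4, G=5, A=6
G+C = 9, so %GC = 9/19 × 100 = 47.368%
Salt term: 16.6 × (-0.135) = -2.241
GC term: 0.41 × 47.368 = 19.421; length term: −600/19 = −31.579
Tm = 81.5 + (-2.241) + 19.421 − 31.579 = 67.101 → 67.1°C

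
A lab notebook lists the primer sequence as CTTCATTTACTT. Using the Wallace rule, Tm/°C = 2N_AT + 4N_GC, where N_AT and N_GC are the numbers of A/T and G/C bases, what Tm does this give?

Counting bases: C=3, A=2, T=7, G=0
So N_AT = 9 and N_GC = 3.
Tm = 2×9 + 4×3 = 30°C

30°C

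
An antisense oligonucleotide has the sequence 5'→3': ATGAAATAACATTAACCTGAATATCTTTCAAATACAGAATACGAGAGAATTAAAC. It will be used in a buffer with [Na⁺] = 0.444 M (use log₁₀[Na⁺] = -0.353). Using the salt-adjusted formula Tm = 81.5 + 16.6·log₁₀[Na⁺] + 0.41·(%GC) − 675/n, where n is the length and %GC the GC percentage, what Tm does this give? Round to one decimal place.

Length n = 55. Base counts: G=6, A=27, T=14, C=8
G+C = 14, so %GC = 14/55 × 100 = 25.455%
Salt term: 16.6 × (-0.353) = -5.86
GC term: 0.41 × 25.455 = 10.437; length term: −675/55 = −12.273
Tm = 81.5 + (-5.86) + 10.437 − 12.273 = 73.804 → 73.8°C

73.8°C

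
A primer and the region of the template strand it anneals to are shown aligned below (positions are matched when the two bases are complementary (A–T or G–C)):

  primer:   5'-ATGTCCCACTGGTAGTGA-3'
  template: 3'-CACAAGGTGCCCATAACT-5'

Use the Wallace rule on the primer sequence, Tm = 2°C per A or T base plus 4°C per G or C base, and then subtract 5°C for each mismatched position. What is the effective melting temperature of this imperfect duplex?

34°C

Primer base counts: A=4, T=5, G=5, C=4 → A+T=9, G+C=9
Perfect-match Tm = 2(9) + 4(9) = 18 + 36 = 54°C
Mismatches (positions where the bases are not complementary): 4 (at positions 1, 5, 10, 15)
Effective Tm = 54 − 4×5 = 54 − 20 = 34°C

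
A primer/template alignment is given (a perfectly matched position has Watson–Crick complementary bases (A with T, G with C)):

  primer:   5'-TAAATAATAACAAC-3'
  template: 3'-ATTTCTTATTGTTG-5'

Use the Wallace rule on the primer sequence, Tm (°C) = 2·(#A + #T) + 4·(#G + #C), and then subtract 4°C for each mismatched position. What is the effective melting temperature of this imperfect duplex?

Primer base counts: A=9, T=3, G=0, C=2 → A+T=12, G+C=2
Perfect-match Tm = 2(12) + 4(2) = 24 + 8 = 32°C
Mismatches (positions where the bases are not complementary): 1 (at position 5)
Effective Tm = 32 − 1×4 = 32 − 4 = 28°C

28°C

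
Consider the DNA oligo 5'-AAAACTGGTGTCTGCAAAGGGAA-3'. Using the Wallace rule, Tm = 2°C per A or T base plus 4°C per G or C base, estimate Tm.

66°C

C=3, A=9, T=4, G=7
AT pairs contribute 13, GC pairs contribute 10.
Tm = 2(13) + 4(10) = 26 + 40 = 66°C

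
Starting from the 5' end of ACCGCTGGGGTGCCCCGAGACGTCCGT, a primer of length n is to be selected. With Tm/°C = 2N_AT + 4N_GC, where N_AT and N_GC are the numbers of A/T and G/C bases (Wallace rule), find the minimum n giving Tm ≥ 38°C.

First 10 bases: ACCGCTGGGG → Tm = 36°C (< 38°C)
First 11 bases: ACCGCTGGGGT → Tm = 38°C (≥ 38°C)
Since every base adds ≥2°C, Tm only increases with n, so the threshold is first crossed at n = 11.

n = 11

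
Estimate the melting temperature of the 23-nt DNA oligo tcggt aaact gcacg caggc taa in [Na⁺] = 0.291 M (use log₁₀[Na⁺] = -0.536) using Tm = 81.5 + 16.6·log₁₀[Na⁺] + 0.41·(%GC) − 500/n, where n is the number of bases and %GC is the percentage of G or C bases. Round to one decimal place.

72.3°C

Length n = 23. C=6, A=7, G=6, T=4
G+C = 12, so %GC = 12/23 × 100 = 52.174%
Salt term: 16.6 × (-0.536) = -8.898
GC term: 0.41 × 52.174 = 21.391; length term: −500/23 = −21.739
Tm = 81.5 + (-8.898) + 21.391 − 21.739 = 72.254 → 72.3°C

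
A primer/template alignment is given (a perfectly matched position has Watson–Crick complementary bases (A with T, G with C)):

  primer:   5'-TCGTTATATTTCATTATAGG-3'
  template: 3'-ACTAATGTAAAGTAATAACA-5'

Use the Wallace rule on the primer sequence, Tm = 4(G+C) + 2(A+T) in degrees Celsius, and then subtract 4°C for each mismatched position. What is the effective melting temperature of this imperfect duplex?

Primer base counts: A=5, T=10, G=3, C=2 → A+T=15, G+C=5
Perfect-match Tm = 2(15) + 4(5) = 30 + 20 = 50°C
Mismatches (positions where the bases are not complementary): 5 (at positions 2, 3, 7, 18, 20)
Effective Tm = 50 − 5×4 = 50 − 20 = 30°C

30°C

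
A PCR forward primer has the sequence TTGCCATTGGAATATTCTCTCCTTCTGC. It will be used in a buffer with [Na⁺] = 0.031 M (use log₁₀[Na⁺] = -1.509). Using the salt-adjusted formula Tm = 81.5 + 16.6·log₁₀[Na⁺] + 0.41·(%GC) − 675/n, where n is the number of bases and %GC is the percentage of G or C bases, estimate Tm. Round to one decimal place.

49.9°C

Length n = 28. Base counts: C=8, A=4, T=12, G=4
G+C = 12, so %GC = 12/28 × 100 = 42.857%
Salt term: 16.6 × (-1.509) = -25.049
GC term: 0.41 × 42.857 = 17.571; length term: −675/28 = −24.107
Tm = 81.5 + (-25.049) + 17.571 − 24.107 = 49.915 → 49.9°C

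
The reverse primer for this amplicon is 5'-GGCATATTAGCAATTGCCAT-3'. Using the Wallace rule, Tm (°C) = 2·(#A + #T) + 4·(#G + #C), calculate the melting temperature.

56°C

Base counts: G=4, A=6, T=6, C=4
A+T = 12, G+C = 8
Tm = 2(12) + 4(8) = 24 + 32 = 56°C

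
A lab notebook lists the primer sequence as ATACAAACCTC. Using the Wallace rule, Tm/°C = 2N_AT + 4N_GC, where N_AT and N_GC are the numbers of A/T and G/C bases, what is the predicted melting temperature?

A=5, G=0, T=2, C=4
A+T = 7, G+C = 4
Tm = 4·4 + 2·7 = 16 + 14 = 30°C

30°C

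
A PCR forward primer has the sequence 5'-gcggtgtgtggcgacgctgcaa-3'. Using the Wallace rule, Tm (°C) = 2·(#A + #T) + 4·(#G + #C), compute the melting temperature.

Base counts: C=5, G=10, T=4, A=3
AT pairs contribute 7, GC pairs contribute 15.
Tm = 2×7 + 4×15 = 74°C

74°C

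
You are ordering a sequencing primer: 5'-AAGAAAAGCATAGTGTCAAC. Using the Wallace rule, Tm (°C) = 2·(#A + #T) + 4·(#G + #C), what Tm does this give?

A=10, G=4, C=3, T=3
So N_AT = 13 and N_GC = 7.
Tm = 4·7 + 2·13 = 28 + 26 = 54°C

54°C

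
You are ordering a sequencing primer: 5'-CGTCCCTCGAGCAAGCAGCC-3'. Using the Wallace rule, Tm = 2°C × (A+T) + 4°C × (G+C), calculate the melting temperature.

Scanning the sequence gives T=2, A=4, C=9, G=5.
So N_AT = 6 and N_GC = 14.
Tm = 2(6) + 4(14) = 12 + 56 = 68°C

68°C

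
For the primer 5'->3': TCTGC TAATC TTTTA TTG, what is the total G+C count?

5

Base counts: C=3, T=10, G=2, A=3
Total G or C: 2 + 3 = 5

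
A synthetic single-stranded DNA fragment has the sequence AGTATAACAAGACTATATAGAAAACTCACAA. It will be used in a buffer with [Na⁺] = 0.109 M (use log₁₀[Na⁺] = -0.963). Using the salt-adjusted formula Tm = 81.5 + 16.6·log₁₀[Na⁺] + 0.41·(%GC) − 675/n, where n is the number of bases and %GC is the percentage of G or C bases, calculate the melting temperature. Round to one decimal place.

Length n = 31. T=6, C=5, G=3, A=17
G+C = 8, so %GC = 8/31 × 100 = 25.806%
Salt term: 16.6 × (-0.963) = -15.986
GC term: 0.41 × 25.806 = 10.58; length term: −675/31 = −21.774
Tm = 81.5 + (-15.986) + 10.58 − 21.774 = 54.32 → 54.3°C

54.3°C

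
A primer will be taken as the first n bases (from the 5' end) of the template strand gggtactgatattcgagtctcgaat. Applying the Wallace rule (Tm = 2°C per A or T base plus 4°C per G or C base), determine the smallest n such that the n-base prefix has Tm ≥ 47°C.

First 16 bases: GGGTACTGATATTCGA → Tm = 46°C (< 47°C)
First 17 bases: GGGTACTGATATTCGAG → Tm = 50°C (≥ 47°C)
Since every base adds ≥2°C, Tm only increases with n, so the threshold is first crossed at n = 17.

n = 17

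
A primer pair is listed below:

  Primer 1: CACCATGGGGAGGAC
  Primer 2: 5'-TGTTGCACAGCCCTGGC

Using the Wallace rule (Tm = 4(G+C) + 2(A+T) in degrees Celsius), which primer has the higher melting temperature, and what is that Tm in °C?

Primer 1: A+T=5, G+C=10 → Tm = 2(5)+4(10) = 50°C
Primer 2: A+T=6, G+C=11 → Tm = 2(6)+4(11) = 56°C
50°C vs 56°C → primer 2 is higher.

Primer 2, 56°C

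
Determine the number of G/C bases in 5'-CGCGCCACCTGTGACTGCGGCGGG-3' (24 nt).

T=3, A=2, C=9, G=10
Total G or C: 10 + 9 = 19

19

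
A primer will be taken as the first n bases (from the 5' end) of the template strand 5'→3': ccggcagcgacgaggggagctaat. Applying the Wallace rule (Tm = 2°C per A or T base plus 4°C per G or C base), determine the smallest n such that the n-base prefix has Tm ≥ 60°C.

First 16 bases: CCGGCAGCGACGAGGG → Tm = 58°C (< 60°C)
First 17 bases: CCGGCAGCGACGAGGGG → Tm = 62°C (≥ 60°C)
Since every base adds ≥2°C, Tm only increases with n, so the threshold is first crossed at n = 17.

n = 17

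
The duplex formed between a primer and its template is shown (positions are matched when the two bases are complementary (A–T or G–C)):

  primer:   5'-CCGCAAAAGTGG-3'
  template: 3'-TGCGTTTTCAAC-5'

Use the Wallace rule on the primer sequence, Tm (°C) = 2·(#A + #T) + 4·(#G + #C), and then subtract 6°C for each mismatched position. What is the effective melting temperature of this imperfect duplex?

26°C

Primer base counts: A=4, T=1, G=4, C=3 → A+T=5, G+C=7
Perfect-match Tm = 2(5) + 4(7) = 10 + 28 = 38°C
Mismatches (positions where the bases are not complementary): 2 (at positions 1, 11)
Effective Tm = 38 − 2×6 = 38 − 12 = 26°C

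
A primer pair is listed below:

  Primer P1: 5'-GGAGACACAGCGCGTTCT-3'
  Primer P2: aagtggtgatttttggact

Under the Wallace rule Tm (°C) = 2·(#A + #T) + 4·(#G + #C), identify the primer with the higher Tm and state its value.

Primer P1, 58°C

Primer P1: A+T=7, G+C=11 → Tm = 2(7)+4(11) = 58°C
Primer P2: A+T=12, G+C=7 → Tm = 2(12)+4(7) = 52°C
58°C vs 52°C → primer P1 is higher.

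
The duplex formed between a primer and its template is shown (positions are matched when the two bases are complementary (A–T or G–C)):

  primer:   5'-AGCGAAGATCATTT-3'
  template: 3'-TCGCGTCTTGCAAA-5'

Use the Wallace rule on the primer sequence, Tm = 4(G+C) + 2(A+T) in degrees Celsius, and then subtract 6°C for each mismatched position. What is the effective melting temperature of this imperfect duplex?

Primer base counts: A=5, T=4, G=3, C=2 → A+T=9, G+C=5
Perfect-match Tm = 2(9) + 4(5) = 18 + 20 = 38°C
Mismatches (positions where the bases are not complementary): 3 (at positions 5, 9, 11)
Effective Tm = 38 − 3×6 = 38 − 18 = 20°C

20°C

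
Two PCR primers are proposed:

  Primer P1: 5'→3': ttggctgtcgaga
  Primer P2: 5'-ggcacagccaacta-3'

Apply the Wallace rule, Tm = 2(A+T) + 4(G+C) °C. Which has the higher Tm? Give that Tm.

Primer P1: A+T=6, G+C=7 → Tm = 2(6)+4(7) = 40°C
Primer P2: A+T=6, G+C=8 → Tm = 2(6)+4(8) = 44°C
40°C vs 44°C → primer P2 is higher.

Primer P2, 44°C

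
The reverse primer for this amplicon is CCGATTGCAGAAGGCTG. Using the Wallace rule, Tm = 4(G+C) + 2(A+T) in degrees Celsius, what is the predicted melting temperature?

54°C

Counting bases: C=4, A=4, G=6, T=3
AT pairs contribute 7, GC pairs contribute 10.
Tm = 2(7) + 4(10) = 14 + 40 = 54°C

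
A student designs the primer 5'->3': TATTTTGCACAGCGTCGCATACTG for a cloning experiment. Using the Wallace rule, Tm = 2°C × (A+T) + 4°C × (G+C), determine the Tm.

70°C

A=5, C=6, T=8, G=5
So N_AT = 13 and N_GC = 11.
Tm = 2×13 + 4×11 = 70°C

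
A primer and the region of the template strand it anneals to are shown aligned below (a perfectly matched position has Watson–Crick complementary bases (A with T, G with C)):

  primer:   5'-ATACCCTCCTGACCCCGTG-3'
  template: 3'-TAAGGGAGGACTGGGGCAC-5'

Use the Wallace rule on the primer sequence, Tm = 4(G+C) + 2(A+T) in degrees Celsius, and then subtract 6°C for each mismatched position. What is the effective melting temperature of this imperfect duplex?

Primer base counts: A=3, T=4, G=3, C=9 → A+T=7, G+C=12
Perfect-match Tm = 2(7) + 4(12) = 14 + 48 = 62°C
Mismatches (positions where the bases are not complementary): 1 (at position 3)
Effective Tm = 62 − 1×6 = 62 − 6 = 56°C

56°C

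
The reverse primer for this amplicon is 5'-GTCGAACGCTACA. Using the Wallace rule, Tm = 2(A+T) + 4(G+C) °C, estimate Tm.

40°C

G=3, A=4, C=4, T=2
So N_AT = 6 and N_GC = 7.
Tm = 4·7 + 2·6 = 28 + 12 = 40°C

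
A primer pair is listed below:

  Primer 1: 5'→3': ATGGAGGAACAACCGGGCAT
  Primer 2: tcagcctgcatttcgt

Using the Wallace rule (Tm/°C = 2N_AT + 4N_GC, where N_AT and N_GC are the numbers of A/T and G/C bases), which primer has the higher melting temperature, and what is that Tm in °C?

Primer 1, 62°C

Primer 1: A+T=9, G+C=11 → Tm = 2(9)+4(11) = 62°C
Primer 2: A+T=8, G+C=8 → Tm = 2(8)+4(8) = 48°C
62°C vs 48°C → primer 1 is higher.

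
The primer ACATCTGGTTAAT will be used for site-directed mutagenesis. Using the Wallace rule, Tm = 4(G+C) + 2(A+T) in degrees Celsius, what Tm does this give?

34°C

Scanning the sequence gives G=2, A=4, T=5, C=2.
A+T = 9, G+C = 4
Tm = 4·4 + 2·9 = 16 + 18 = 34°C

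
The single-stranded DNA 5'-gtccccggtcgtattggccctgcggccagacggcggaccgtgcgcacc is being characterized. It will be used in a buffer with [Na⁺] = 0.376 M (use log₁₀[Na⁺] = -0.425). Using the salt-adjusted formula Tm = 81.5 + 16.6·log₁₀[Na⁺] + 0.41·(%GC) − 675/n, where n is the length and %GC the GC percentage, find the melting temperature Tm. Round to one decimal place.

91.1°C

Length n = 48. Base counts: A=5, C=19, G=17, T=7
G+C = 36, so %GC = 36/48 × 100 = 75%
Salt term: 16.6 × (-0.425) = -7.055
GC term: 0.41 × 75 = 30.75; length term: −675/48 = −14.062
Tm = 81.5 + (-7.055) + 30.75 − 14.062 = 91.133 → 91.1°C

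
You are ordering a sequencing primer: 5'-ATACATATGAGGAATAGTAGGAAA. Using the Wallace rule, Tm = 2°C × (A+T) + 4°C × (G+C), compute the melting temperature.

62°C

T=5, C=1, G=6, A=12
A+T = 17, G+C = 7
Tm = 4·7 + 2·17 = 28 + 34 = 62°C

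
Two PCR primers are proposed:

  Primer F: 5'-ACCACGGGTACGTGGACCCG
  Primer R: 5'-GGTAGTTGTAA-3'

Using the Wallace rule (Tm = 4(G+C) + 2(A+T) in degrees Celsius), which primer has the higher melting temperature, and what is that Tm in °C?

Primer F, 68°C

Primer F: A+T=6, G+C=14 → Tm = 2(6)+4(14) = 68°C
Primer R: A+T=7, G+C=4 → Tm = 2(7)+4(4) = 30°C
68°C vs 30°C → primer F is higher.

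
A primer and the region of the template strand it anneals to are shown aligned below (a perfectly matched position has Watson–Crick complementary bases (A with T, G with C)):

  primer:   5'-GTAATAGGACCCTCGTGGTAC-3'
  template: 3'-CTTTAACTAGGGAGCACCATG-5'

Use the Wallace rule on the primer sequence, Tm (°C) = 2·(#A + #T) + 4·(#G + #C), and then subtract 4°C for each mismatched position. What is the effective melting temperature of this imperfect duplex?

48°C

Primer base counts: A=5, T=5, G=6, C=5 → A+T=10, G+C=11
Perfect-match Tm = 2(10) + 4(11) = 20 + 44 = 64°C
Mismatches (positions where the bases are not complementary): 4 (at positions 2, 6, 8, 9)
Effective Tm = 64 − 4×4 = 64 − 16 = 48°C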